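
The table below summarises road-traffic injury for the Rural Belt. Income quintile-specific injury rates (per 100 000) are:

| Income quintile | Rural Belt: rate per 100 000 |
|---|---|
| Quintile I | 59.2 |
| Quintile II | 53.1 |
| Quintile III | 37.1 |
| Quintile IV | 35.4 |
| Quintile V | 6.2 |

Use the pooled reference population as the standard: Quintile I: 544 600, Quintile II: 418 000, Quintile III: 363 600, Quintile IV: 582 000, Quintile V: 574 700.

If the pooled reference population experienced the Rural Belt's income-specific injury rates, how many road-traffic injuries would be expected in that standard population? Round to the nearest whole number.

921

Expected road-traffic injuries = Σ (standard pop × income-specific rate ÷ 100 000)
= 544 600×59.2/100 000 + 418 000×53.1/100 000 + 363 600×37.1/100 000 + 582 000×35.4/100 000 + 574 700×6.2/100 000
= 322.40 + 221.96 + 134.90 + 206.03 + 35.63 = 920.92.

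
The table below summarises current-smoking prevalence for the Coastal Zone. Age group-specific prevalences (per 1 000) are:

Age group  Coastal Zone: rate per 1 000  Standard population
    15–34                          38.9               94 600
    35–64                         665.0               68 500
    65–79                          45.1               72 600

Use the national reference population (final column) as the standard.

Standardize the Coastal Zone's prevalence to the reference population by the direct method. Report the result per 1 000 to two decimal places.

222.77

Standard total = 235 700; weights = 0.4014, 0.2906, 0.3080.
Standardized rate: 0.4014×38.9 + 0.2906×665.0 + 0.3080×45.1 = 222.7692 per 1 000.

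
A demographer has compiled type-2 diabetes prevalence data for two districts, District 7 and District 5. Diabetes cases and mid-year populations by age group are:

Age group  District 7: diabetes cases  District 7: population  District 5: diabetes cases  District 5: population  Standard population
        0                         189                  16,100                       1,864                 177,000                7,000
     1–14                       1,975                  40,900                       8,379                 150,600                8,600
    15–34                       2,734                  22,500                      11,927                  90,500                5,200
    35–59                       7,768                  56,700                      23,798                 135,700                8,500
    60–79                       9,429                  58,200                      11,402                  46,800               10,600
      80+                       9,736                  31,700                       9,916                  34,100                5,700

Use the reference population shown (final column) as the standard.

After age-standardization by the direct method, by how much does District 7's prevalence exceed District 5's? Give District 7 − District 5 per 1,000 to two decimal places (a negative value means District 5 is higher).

-26.46

Age-specific rates per 1,000 for District 7: 11.739, 48.289, 121.511, 137.002, 162.010, 307.129.
For District 5: 10.531, 55.637, 131.790, 175.372, 243.632, 290.792.
Standard total = 45,600; weights = 0.1535, 0.1886, 0.1140, 0.1864, 0.2325, 0.1250.
District 7: 0.1535×11.739 + 0.1886×48.289 + 0.1140×121.511 + 0.1864×137.002 + 0.2325×162.010 + 0.1250×307.129 = 126.3547 per 1,000.
District 5: 0.1535×10.531 + 0.1886×55.637 + 0.1140×131.790 + 0.1864×175.372 + 0.2325×243.632 + 0.1250×290.792 = 152.8112 per 1,000.
Difference = 126.3547 − 152.8112 = -26.4565.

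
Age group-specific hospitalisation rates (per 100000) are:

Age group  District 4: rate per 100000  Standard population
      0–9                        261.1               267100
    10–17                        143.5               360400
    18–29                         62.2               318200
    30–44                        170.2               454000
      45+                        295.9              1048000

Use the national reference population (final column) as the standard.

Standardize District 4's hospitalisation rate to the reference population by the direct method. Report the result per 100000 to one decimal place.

Standard total = 2447700; weights = 0.1091, 0.1472, 0.1300, 0.1855, 0.4282.
Standardized rate: 0.1091×261.1 + 0.1472×143.5 + 0.1300×62.2 + 0.1855×170.2 + 0.4282×295.9 = 215.9673 per 100000.

216.0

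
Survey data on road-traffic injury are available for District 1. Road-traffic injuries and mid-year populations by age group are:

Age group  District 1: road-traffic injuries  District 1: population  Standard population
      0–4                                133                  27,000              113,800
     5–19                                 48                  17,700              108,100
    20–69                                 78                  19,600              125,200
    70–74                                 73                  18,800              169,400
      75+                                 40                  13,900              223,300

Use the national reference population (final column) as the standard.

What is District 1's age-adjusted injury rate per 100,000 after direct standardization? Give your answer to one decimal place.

358.5

Age-specific rates per 100,000 for District 1: 492.59, 271.19, 397.96, 388.30, 287.77.
Standard total = 739,800; weights = 0.1538, 0.1461, 0.1692, 0.2290, 0.3018.
Standardized rate: 0.1538×492.59 + 0.1461×271.19 + 0.1692×397.96 + 0.2290×388.30 + 0.3018×287.77 = 358.5205 per 100,000.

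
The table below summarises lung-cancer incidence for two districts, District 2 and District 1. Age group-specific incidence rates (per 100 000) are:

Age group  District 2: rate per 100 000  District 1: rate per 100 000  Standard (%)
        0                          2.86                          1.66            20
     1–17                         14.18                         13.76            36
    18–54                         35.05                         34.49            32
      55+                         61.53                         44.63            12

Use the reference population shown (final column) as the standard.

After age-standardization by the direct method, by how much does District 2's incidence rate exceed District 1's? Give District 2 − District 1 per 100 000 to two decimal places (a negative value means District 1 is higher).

2.60

Standard weights: 0.20, 0.36, 0.32, 0.12.
District 2: 0.2000×2.86 + 0.3600×14.18 + 0.3200×35.05 + 0.1200×61.53 = 24.2764 per 100 000.
District 1: 0.2000×1.66 + 0.3600×13.76 + 0.3200×34.49 + 0.1200×44.63 = 21.6780 per 100 000.
Difference = 24.2764 − 21.6780 = 2.5984.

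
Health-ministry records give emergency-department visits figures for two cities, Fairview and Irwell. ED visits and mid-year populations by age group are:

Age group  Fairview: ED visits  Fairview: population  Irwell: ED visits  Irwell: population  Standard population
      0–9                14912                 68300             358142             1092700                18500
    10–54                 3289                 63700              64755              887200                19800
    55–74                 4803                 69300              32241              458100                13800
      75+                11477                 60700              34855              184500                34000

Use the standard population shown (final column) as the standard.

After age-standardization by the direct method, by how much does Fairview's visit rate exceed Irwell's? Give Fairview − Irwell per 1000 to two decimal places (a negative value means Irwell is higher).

-28.53

Age-specific rates per 1000 for Fairview: 218.331, 51.633, 69.307, 189.077.
For Irwell: 327.759, 72.988, 70.380, 188.916.
Standard total = 86100; weights = 0.2149, 0.2300, 0.1603, 0.3949.
Fairview: 0.2149×218.331 + 0.2300×51.633 + 0.1603×69.307 + 0.3949×189.077 = 144.5589 per 1000.
Irwell: 0.2149×327.759 + 0.2300×72.988 + 0.1603×70.380 + 0.3949×188.916 = 173.0904 per 1000.
Difference = 144.5589 − 173.0904 = -28.5315.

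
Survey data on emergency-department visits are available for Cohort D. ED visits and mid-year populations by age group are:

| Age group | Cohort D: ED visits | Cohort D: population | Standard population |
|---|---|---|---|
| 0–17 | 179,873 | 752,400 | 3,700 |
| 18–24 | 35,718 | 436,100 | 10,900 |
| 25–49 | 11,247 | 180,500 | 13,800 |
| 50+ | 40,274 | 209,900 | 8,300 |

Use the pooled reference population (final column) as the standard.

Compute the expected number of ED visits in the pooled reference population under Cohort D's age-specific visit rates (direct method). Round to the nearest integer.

Age-specific rates per 1,000 for Cohort D: 239.066, 81.903, 62.310, 191.872.
Expected ED visits = Σ (standard pop × age-specific rate ÷ 1,000)
= 3,700×239.066/1,000 + 10,900×81.903/1,000 + 13,800×62.310/1,000 + 8,300×191.872/1,000
= 884.54 + 892.75 + 859.88 + 1592.54 = 4229.71.

4230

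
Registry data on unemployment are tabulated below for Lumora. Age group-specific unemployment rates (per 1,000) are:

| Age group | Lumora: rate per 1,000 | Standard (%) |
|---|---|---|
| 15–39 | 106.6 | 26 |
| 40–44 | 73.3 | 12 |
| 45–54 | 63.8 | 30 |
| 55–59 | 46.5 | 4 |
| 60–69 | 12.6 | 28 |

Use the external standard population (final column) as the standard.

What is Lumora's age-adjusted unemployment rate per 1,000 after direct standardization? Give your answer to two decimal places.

Standard weights: 0.26, 0.12, 0.30, 0.04, 0.28.
Standardized rate: 0.2600×106.6 + 0.1200×73.3 + 0.3000×63.8 + 0.0400×46.5 + 0.2800×12.6 = 61.0400 per 1,000.

61.04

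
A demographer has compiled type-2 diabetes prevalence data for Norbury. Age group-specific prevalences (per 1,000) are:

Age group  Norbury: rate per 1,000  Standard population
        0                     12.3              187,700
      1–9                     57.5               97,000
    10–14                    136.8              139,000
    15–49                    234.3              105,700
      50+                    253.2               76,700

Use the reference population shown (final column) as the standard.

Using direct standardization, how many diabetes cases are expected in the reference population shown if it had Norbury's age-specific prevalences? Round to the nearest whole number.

Expected diabetes cases = Σ (standard pop × age-specific rate ÷ 1,000)
= 187,700×12.3/1,000 + 97,000×57.5/1,000 + 139,000×136.8/1,000 + 105,700×234.3/1,000 + 76,700×253.2/1,000
= 2308.71 + 5577.50 + 19015.20 + 24765.51 + 19420.44 = 71087.36.

71087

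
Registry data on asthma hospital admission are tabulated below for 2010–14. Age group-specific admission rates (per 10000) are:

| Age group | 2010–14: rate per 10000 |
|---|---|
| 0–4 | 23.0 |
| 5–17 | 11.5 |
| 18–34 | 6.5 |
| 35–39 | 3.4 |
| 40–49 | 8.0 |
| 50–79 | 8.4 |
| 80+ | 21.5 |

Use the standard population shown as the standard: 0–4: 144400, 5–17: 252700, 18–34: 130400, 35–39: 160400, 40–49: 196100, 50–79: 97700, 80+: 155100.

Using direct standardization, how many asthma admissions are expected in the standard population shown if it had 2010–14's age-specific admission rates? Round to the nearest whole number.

1334

Expected asthma admissions = Σ (standard pop × age-specific rate ÷ 10000)
= 144400×23.0/10000 + 252700×11.5/10000 + 130400×6.5/10000 + 160400×3.4/10000 + 196100×8.0/10000 + 97700×8.4/10000 + 155100×21.5/10000
= 332.12 + 290.61 + 84.76 + 54.54 + 156.88 + 82.07 + 333.46 = 1334.43.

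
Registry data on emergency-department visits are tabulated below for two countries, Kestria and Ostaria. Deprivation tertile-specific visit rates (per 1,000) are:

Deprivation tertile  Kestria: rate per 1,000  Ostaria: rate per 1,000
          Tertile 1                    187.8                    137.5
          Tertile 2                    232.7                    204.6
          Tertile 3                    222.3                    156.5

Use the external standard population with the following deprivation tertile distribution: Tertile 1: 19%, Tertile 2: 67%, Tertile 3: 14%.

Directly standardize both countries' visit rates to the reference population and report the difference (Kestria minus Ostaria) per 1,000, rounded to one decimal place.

Standard weights: 0.19, 0.67, 0.14.
Kestria: 0.1900×187.8 + 0.6700×232.7 + 0.1400×222.3 = 222.7130 per 1,000.
Ostaria: 0.1900×137.5 + 0.6700×204.6 + 0.1400×156.5 = 185.1170 per 1,000.
Difference = 222.7130 − 185.1170 = 37.5960.

37.6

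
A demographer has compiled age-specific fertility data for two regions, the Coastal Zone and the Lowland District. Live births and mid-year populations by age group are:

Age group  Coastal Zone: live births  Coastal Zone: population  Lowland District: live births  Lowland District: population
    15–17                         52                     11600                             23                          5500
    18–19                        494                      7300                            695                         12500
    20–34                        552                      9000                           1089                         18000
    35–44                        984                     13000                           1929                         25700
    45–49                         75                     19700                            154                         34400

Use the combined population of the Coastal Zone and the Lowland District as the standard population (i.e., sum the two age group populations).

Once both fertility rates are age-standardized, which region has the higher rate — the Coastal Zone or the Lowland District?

Coastal Zone

Age-specific rates per 1000 for the Coastal Zone: 4.483, 67.671, 61.333, 75.692, 3.807.
For the Lowland District: 4.182, 55.600, 60.500, 75.058, 4.477.
Combined standard total = 156700; weights = 0.1091, 0.1264, 0.1723, 0.2470, 0.3452.
The Coastal Zone: 0.1091×4.483 + 0.1264×67.671 + 0.1723×61.333 + 0.2470×75.692 + 0.3452×3.807 = 39.6158 per 1000.
The Lowland District: 0.1091×4.182 + 0.1264×55.600 + 0.1723×60.500 + 0.2470×75.058 + 0.3452×4.477 = 37.9888 per 1000.
The crude rates (35.59 vs 40.48) would put the Lowland District higher, but that reflects its age composition; once standardized to a common age structure, the Coastal Zone has the higher underlying rate.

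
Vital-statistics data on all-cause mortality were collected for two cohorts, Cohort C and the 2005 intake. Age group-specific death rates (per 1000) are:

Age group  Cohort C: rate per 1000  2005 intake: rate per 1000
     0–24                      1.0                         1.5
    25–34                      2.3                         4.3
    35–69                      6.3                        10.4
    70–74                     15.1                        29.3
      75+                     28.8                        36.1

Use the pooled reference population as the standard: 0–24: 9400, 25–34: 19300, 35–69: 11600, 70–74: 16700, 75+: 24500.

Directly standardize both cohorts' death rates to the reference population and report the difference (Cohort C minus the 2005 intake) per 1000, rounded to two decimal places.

-6.22

Standard total = 81500; weights = 0.1153, 0.2368, 0.1423, 0.2049, 0.3006.
Cohort C: 0.1153×1.0 + 0.2368×2.3 + 0.1423×6.3 + 0.2049×15.1 + 0.3006×28.8 = 13.3085 per 1000.
The 2005 intake: 0.1153×1.5 + 0.2368×4.3 + 0.1423×10.4 + 0.2049×29.3 + 0.3006×36.1 = 19.5275 per 1000.
Difference = 13.3085 − 19.5275 = -6.2190.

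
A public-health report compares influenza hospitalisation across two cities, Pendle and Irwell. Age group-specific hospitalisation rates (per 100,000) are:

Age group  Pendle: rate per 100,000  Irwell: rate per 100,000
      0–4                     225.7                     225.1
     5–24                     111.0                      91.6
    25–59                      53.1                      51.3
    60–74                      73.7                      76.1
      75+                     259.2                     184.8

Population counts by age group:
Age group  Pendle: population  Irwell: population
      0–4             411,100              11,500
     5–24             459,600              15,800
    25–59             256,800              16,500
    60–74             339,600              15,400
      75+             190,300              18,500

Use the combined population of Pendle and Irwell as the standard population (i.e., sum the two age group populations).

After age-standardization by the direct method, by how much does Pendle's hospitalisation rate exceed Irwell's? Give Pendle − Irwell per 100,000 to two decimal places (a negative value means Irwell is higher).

Combined standard total = 1,735,100; weights = 0.2436, 0.2740, 0.1575, 0.2046, 0.1203.
Pendle: 0.2436×225.7 + 0.2740×111.0 + 0.1575×53.1 + 0.2046×73.7 + 0.1203×259.2 = 140.0190 per 100,000.
Irwell: 0.2436×225.1 + 0.2740×91.6 + 0.1575×51.3 + 0.2046×76.1 + 0.1203×184.8 = 125.8117 per 100,000.
Difference = 140.0190 − 125.8117 = 14.2072.

14.21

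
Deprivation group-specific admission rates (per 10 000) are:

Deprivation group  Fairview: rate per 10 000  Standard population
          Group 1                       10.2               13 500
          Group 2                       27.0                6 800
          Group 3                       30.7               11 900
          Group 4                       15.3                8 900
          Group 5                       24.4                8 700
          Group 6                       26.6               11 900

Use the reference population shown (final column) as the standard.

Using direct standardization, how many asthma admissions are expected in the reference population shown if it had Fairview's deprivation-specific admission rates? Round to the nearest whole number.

135

Expected asthma admissions = Σ (standard pop × deprivation-specific rate ÷ 10 000)
= 13 500×10.2/10 000 + 6 800×27.0/10 000 + 11 900×30.7/10 000 + 8 900×15.3/10 000 + 8 700×24.4/10 000 + 11 900×26.6/10 000
= 13.77 + 18.36 + 36.53 + 13.62 + 21.23 + 31.65 = 135.16.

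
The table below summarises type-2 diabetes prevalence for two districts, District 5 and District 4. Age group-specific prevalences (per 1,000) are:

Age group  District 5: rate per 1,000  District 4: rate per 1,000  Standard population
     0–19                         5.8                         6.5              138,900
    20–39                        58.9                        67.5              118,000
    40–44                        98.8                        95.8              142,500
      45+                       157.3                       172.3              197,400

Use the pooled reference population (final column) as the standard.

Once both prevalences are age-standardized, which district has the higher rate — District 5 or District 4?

District 4

Standard total = 596,800; weights = 0.2327, 0.1977, 0.2388, 0.3308.
District 5: 0.2327×5.8 + 0.1977×58.9 + 0.2388×98.8 + 0.3308×157.3 = 88.6157 per 1,000.
District 4: 0.2327×6.5 + 0.1977×67.5 + 0.2388×95.8 + 0.3308×172.3 = 94.7241 per 1,000.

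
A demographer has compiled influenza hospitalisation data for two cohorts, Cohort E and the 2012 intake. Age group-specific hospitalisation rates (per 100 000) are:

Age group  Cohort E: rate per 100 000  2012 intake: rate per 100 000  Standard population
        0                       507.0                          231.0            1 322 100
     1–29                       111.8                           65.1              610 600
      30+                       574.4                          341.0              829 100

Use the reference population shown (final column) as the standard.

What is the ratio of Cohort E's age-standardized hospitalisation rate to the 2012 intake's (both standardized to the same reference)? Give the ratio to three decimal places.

1.935

Standard total = 2 761 800; weights = 0.4787, 0.2211, 0.3002.
Cohort E: 0.4787×507.0 + 0.2211×111.8 + 0.3002×574.4 = 439.8598 per 100 000.
The 2012 intake: 0.4787×231.0 + 0.2211×65.1 + 0.3002×341.0 = 227.3439 per 100 000.
Ratio = 439.8598 ÷ 227.3439 = 1.93478.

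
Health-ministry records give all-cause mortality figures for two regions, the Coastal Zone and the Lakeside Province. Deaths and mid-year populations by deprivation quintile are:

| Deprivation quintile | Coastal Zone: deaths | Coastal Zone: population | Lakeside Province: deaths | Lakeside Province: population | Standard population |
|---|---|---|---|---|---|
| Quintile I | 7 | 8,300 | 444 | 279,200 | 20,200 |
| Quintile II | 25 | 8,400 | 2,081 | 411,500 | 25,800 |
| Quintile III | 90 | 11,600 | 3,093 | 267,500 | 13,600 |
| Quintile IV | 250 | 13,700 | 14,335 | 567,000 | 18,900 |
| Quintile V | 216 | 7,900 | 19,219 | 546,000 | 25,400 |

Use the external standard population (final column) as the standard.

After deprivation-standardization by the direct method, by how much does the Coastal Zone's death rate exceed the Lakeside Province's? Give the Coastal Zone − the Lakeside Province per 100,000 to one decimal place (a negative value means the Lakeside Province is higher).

-436.0

Deprivation-specific rates per 100,000 for the Coastal Zone: 84.34, 297.62, 775.86, 1824.82, 2734.18.
For the Lakeside Province: 159.03, 505.71, 1156.26, 2528.22, 3519.96.
Standard total = 103,900; weights = 0.1944, 0.2483, 0.1309, 0.1819, 0.2445.
The Coastal Zone: 0.1944×84.34 + 0.2483×297.62 + 0.1309×775.86 + 0.1819×1824.82 + 0.2445×2734.18 = 1192.2143 per 100,000.
The Lakeside Province: 0.1944×159.03 + 0.2483×505.71 + 0.1309×1156.26 + 0.1819×2528.22 + 0.2445×3519.96 = 1628.2504 per 100,000.
Difference = 1192.2143 − 1628.2504 = -436.0362.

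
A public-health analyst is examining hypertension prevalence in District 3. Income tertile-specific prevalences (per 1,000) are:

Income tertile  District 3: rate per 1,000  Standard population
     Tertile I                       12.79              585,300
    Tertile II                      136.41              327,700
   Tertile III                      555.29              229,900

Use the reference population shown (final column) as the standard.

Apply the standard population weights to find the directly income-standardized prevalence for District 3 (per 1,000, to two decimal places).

Standard total = 1,142,900; weights = 0.5121, 0.2867, 0.2012.
Standardized rate: 0.5121×12.79 + 0.2867×136.41 + 0.2012×555.29 = 157.3617 per 1,000.

157.36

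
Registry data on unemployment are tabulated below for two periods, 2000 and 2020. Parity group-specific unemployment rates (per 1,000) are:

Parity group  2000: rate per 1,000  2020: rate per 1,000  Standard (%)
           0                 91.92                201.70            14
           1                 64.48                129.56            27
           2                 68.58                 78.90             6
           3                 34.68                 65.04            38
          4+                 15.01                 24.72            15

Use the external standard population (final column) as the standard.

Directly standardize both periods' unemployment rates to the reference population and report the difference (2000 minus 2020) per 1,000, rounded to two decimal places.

Standard weights: 0.14, 0.27, 0.06, 0.38, 0.15.
2000: 0.1400×91.92 + 0.2700×64.48 + 0.0600×68.58 + 0.3800×34.68 + 0.1500×15.01 = 49.8231 per 1,000.
2020: 0.1400×201.70 + 0.2700×129.56 + 0.0600×78.90 + 0.3800×65.04 + 0.1500×24.72 = 96.3764 per 1,000.
Difference = 49.8231 − 96.3764 = -46.5533.

-46.55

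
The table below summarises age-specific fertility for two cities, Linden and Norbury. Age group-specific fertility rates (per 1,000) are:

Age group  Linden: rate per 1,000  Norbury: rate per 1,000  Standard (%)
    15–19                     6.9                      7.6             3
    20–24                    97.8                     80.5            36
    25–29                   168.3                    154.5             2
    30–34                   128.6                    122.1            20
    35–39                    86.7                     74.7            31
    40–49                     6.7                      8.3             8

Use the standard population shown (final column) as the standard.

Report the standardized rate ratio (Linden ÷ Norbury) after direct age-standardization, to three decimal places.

1.141

Standard weights: 0.03, 0.36, 0.02, 0.20, 0.31, 0.08.
Linden: 0.0300×6.9 + 0.3600×97.8 + 0.0200×168.3 + 0.2000×128.6 + 0.3100×86.7 + 0.0800×6.7 = 91.9140 per 1,000.
Norbury: 0.0300×7.6 + 0.3600×80.5 + 0.0200×154.5 + 0.2000×122.1 + 0.3100×74.7 + 0.0800×8.3 = 80.5390 per 1,000.
Ratio = 91.9140 ÷ 80.5390 = 1.14124.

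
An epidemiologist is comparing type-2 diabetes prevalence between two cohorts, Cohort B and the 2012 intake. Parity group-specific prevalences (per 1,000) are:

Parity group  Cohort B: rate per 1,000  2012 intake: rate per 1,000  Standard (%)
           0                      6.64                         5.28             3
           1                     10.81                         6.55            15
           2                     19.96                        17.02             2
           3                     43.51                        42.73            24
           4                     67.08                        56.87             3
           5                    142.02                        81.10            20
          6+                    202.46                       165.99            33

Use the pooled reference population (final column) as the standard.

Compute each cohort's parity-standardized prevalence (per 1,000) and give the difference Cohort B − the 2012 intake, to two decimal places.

25.45

Standard weights: 0.03, 0.15, 0.02, 0.24, 0.03, 0.20, 0.33.
Cohort B: 0.0300×6.64 + 0.1500×10.81 + 0.0200×19.96 + 0.2400×43.51 + 0.0300×67.08 + 0.2000×142.02 + 0.3300×202.46 = 109.8905 per 1,000.
The 2012 intake: 0.0300×5.28 + 0.1500×6.55 + 0.0200×17.02 + 0.2400×42.73 + 0.0300×56.87 + 0.2000×81.10 + 0.3300×165.99 = 84.4393 per 1,000.
Difference = 109.8905 − 84.4393 = 25.4512.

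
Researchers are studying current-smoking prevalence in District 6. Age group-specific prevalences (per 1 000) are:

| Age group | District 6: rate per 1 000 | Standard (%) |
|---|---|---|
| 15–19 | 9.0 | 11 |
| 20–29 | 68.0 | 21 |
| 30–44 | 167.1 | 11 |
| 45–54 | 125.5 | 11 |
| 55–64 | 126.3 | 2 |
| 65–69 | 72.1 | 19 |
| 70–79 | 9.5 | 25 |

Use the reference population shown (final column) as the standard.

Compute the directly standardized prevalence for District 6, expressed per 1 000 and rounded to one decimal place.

Standard weights: 0.11, 0.21, 0.11, 0.11, 0.02, 0.19, 0.25.
Standardized rate: 0.1100×9.0 + 0.2100×68.0 + 0.1100×167.1 + 0.1100×125.5 + 0.0200×126.3 + 0.1900×72.1 + 0.2500×9.5 = 66.0560 per 1 000.

66.1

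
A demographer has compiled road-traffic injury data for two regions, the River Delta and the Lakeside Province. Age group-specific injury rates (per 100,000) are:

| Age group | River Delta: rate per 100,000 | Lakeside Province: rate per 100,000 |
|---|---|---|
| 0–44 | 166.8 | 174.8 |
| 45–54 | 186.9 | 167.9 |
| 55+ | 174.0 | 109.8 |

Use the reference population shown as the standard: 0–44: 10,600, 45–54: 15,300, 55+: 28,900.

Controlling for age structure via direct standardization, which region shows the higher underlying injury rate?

Standard total = 54,800; weights = 0.1934, 0.2792, 0.5274.
The River Delta: 0.1934×166.8 + 0.2792×186.9 + 0.5274×174.0 = 176.2089 per 100,000.
The Lakeside Province: 0.1934×174.8 + 0.2792×167.9 + 0.5274×109.8 = 138.5943 per 100,000.

River Delta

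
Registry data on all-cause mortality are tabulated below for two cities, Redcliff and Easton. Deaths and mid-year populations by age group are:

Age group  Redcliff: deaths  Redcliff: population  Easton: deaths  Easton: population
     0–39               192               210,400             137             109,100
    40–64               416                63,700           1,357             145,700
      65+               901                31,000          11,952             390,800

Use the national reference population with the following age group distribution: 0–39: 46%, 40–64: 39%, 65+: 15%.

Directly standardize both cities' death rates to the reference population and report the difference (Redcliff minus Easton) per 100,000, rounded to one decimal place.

Age-specific rates per 100,000 for Redcliff: 91.25, 653.06, 2906.45.
For Easton: 125.57, 931.37, 3058.34.
Standard weights: 0.46, 0.39, 0.15.
Redcliff: 0.4600×91.25 + 0.3900×653.06 + 0.1500×2906.45 = 732.6388 per 100,000.
Easton: 0.4600×125.57 + 0.3900×931.37 + 0.1500×3058.34 = 879.7475 per 100,000.
Difference = 732.6388 − 879.7475 = -147.1087.

-147.1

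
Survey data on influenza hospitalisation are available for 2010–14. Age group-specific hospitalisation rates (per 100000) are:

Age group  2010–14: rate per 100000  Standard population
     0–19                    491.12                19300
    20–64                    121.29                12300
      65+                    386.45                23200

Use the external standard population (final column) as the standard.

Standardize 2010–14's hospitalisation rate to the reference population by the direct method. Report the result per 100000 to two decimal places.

Standard total = 54800; weights = 0.3522, 0.2245, 0.4234.
Standardized rate: 0.3522×491.12 + 0.2245×121.29 + 0.4234×386.45 = 363.7979 per 100000.

363.80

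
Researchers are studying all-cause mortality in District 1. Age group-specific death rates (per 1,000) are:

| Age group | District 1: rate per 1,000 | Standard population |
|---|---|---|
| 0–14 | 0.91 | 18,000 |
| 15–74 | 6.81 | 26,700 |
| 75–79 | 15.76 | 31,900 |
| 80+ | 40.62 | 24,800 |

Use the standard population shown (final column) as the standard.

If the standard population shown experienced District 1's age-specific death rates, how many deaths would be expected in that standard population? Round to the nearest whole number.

1708

Expected deaths = Σ (standard pop × age-specific rate ÷ 1,000)
= 18,000×0.91/1,000 + 26,700×6.81/1,000 + 31,900×15.76/1,000 + 24,800×40.62/1,000
= 16.38 + 181.83 + 502.74 + 1007.38 = 1708.33.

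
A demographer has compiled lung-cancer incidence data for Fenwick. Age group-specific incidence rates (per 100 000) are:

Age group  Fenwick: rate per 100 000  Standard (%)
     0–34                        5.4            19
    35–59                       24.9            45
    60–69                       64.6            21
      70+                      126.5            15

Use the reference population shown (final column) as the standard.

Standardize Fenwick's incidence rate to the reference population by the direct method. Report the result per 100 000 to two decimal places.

44.77

Standard weights: 0.19, 0.45, 0.21, 0.15.
Standardized rate: 0.1900×5.4 + 0.4500×24.9 + 0.2100×64.6 + 0.1500×126.5 = 44.7720 per 100 000.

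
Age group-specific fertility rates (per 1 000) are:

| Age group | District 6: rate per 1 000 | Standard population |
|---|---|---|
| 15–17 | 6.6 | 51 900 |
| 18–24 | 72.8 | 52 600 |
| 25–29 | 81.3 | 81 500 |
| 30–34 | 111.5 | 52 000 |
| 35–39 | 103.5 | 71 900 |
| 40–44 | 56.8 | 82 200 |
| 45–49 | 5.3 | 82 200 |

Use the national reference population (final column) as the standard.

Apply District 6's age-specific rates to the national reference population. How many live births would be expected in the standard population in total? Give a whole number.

Expected live births = Σ (standard pop × age-specific rate ÷ 1 000)
= 51 900×6.6/1 000 + 52 600×72.8/1 000 + 81 500×81.3/1 000 + 52 000×111.5/1 000 + 71 900×103.5/1 000 + 82 200×56.8/1 000 + 82 200×5.3/1 000
= 342.54 + 3829.28 + 6625.95 + 5798.00 + 7441.65 + 4668.96 + 435.66 = 29142.04.

29142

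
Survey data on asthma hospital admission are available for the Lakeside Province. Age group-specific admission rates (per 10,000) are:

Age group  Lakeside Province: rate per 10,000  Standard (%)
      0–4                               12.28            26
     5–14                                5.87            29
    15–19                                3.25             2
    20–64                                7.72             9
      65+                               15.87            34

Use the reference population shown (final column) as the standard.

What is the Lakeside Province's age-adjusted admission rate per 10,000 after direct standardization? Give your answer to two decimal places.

Standard weights: 0.26, 0.29, 0.02, 0.09, 0.34.
Standardized rate: 0.2600×12.28 + 0.2900×5.87 + 0.0200×3.25 + 0.0900×7.72 + 0.3400×15.87 = 11.0507 per 10,000.

11.05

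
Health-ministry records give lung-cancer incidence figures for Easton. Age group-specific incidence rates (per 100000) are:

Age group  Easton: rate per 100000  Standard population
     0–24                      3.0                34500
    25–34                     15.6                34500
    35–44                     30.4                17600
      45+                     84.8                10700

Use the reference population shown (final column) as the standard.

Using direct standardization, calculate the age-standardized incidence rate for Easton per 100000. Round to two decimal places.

21.42

Standard total = 97300; weights = 0.3546, 0.3546, 0.1809, 0.1100.
Standardized rate: 0.3546×3.0 + 0.3546×15.6 + 0.1809×30.4 + 0.1100×84.8 = 21.4193 per 100000.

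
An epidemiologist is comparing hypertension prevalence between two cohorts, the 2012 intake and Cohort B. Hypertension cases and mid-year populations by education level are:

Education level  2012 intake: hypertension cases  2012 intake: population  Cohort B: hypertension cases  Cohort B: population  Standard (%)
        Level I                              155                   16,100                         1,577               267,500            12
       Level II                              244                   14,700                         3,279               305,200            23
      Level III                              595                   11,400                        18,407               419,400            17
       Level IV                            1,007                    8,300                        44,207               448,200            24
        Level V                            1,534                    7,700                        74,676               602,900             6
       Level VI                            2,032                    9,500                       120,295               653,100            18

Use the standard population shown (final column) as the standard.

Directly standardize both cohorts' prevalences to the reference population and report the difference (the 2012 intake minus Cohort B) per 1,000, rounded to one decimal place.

Education-specific rates per 1,000 for the 2012 intake: 9.627, 16.599, 52.193, 121.325, 199.221, 213.895.
For Cohort B: 5.895, 10.744, 43.889, 98.632, 123.861, 184.191.
Standard weights: 0.12, 0.23, 0.17, 0.24, 0.06, 0.18.
The 2012 intake: 0.1200×9.627 + 0.2300×16.599 + 0.1700×52.193 + 0.2400×121.325 + 0.0600×199.221 + 0.1800×213.895 = 93.4181 per 1,000.
Cohort B: 0.1200×5.895 + 0.2300×10.744 + 0.1700×43.889 + 0.2400×98.632 + 0.0600×123.861 + 0.1800×184.191 = 74.8974 per 1,000.
Difference = 93.4181 − 74.8974 = 18.5208.

18.5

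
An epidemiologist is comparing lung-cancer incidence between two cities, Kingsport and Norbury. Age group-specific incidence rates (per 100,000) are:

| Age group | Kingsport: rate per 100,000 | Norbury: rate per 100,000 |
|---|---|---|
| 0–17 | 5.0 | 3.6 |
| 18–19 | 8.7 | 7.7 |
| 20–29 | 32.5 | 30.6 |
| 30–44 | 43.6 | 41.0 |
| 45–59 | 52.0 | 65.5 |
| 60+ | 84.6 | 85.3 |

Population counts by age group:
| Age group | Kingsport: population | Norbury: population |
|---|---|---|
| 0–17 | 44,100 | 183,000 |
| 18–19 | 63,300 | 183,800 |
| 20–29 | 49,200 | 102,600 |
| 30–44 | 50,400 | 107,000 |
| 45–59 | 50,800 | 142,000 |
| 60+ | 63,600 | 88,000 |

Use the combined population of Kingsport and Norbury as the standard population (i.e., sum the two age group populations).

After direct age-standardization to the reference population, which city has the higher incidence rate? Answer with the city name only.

Norbury

Combined standard total = 1,127,800; weights = 0.2014, 0.2191, 0.1346, 0.1396, 0.1710, 0.1344.
Kingsport: 0.2014×5.0 + 0.2191×8.7 + 0.1346×32.5 + 0.1396×43.6 + 0.1710×52.0 + 0.1344×84.6 = 33.6340 per 100,000.
Norbury: 0.2014×3.6 + 0.2191×7.7 + 0.1346×30.6 + 0.1396×41.0 + 0.1710×65.5 + 0.1344×85.3 = 34.9163 per 100,000.
The crude rates (39.17 vs 32.75) would put Kingsport higher, but that reflects its age composition; once standardized to a common age structure, Norbury has the higher underlying rate.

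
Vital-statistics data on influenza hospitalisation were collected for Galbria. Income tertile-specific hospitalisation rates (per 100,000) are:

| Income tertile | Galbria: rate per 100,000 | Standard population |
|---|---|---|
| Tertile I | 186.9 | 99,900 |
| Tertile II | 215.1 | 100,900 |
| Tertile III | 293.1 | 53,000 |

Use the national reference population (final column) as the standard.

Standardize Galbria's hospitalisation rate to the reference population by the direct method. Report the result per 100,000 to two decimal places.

220.29

Standard total = 253,800; weights = 0.3936, 0.3976, 0.2088.
Standardized rate: 0.3936×186.9 + 0.3976×215.1 + 0.2088×293.1 = 220.2884 per 100,000.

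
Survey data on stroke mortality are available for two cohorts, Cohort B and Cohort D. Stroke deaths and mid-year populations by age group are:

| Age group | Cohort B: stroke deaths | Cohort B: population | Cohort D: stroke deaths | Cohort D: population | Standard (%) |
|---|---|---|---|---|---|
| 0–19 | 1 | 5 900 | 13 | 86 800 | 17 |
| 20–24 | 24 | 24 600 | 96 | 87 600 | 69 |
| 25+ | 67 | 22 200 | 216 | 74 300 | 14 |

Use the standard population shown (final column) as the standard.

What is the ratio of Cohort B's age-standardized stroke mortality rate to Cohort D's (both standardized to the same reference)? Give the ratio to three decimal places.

0.946

Age-specific rates per 100 000 for Cohort B: 16.95, 97.56, 301.80.
For Cohort D: 14.98, 109.59, 290.71.
Standard weights: 0.17, 0.69, 0.14.
Cohort B: 0.1700×16.95 + 0.6900×97.56 + 0.1400×301.80 = 112.4507 per 100 000.
Cohort D: 0.1700×14.98 + 0.6900×109.59 + 0.1400×290.71 = 118.8624 per 100 000.
Ratio = 112.4507 ÷ 118.8624 = 0.94606.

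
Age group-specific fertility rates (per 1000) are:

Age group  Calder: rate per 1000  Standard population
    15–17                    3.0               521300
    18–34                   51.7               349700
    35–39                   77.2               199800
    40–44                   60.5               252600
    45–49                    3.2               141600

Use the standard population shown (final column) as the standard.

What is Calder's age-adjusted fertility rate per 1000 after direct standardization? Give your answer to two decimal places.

Standard total = 1465000; weights = 0.3558, 0.2387, 0.1364, 0.1724, 0.0967.
Standardized rate: 0.3558×3.0 + 0.2387×51.7 + 0.1364×77.2 + 0.1724×60.5 + 0.0967×3.2 = 34.6781 per 1000.

34.68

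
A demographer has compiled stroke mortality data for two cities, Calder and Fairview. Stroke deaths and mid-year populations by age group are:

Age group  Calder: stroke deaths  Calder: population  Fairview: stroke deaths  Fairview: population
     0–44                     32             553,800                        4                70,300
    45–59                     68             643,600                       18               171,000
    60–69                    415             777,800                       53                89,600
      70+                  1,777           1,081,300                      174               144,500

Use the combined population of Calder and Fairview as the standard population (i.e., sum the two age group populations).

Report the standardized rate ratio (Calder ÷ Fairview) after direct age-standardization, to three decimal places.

1.232

Age-specific rates per 100,000 for Calder: 5.78, 10.57, 53.36, 164.34.
For Fairview: 5.69, 10.53, 59.15, 120.42.
Combined standard total = 3,531,900; weights = 0.1767, 0.2306, 0.2456, 0.3471.
Calder: 0.1767×5.78 + 0.2306×10.57 + 0.2456×53.36 + 0.3471×164.34 = 73.5980 per 100,000.
Fairview: 0.1767×5.69 + 0.2306×10.53 + 0.2456×59.15 + 0.3471×120.42 = 59.7523 per 100,000.
Ratio = 73.5980 ÷ 59.7523 = 1.23172.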